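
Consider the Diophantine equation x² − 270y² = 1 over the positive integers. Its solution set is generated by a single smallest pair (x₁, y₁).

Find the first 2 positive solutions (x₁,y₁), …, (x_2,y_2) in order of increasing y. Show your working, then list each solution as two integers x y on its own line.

[16; 2,3,6,3,2,32] for √270; ℓ=6 ⇒ convergent index 5
a_0=16:  p_0=16·1+0=16,  q_0=16·0+1=1
a_1=2:  p_1=2·16+1=33,  q_1=2·1+0=2
…
a_4=3:  p_4=3·723+115=2284,  q_4=3·44+7=139
a_5=2:  p_5=2·2284+723=5291,  q_5=2·139+44=322
(x₁, y₁) = (5291, 322);  5291² − 270·322² = 1 ✓
(5291+322√270)^2 = 55989361 + 3407404√270

5291 322
55989361 3407404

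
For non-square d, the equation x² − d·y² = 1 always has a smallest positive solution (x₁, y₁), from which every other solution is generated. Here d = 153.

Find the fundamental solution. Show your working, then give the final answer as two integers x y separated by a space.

2177 176

[12; 2,1,2,2,2,1,2,24] for √153; ℓ=8 ⇒ convergent index 7
i=0: a=12 ⇒ p=12, q=1
i=1: a=2 ⇒ p=25, q=2
i=2: a=1 ⇒ p=37, q=3
i=3: a=2 ⇒ p=99, q=8
i=4: a=2 ⇒ p=235, q=19
i=5: a=2 ⇒ p=569, q=46
i=6: a=1 ⇒ p=804, q=65
i=7: a=2 ⇒ p=2177, q=176
→ (2177, 176).  Check: 2177²=4739329, 153·176²=4739328, difference 1.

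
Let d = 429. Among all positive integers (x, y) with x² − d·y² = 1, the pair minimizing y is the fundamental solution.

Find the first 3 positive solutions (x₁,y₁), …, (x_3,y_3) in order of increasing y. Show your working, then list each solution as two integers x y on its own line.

1524095 73584
4645731138049 224298012960
14161071197688057215 683702960124468816

[20; 1,2,2,9,1,12,1,9,2,2,1,40] for √429; ℓ=12 ⇒ convergent index 11
step 0: (20, 1)  from 20·(1,0) + (0,1)
…
step 2: (62, 3)  from 2·(21,1) + (20,1)
step 3: (145, 7)  from 2·(62,3) + (21,1)
step 4: (1367, 66)  from 9·(145,7) + (62,3)
…
step 6: (19511, 942)  from 12·(1512,73) + (1367,66)
step 7: (21023, 1015)  from 1·(19511,942) + (1512,73)
…
step 9: (438459, 21169)  from 2·(208718,10077) + (21023,1015)
step 10: (1085636, 52415)  from 2·(438459,21169) + (208718,10077)
step 11: (1524095, 73584)  from 1·(1085636,52415) + (438459,21169)
fundamental: x₁=1524095, y₁=73584  (since 2322865569025 − 429·5414605056 = 1)
(1524095+73584√429)^2 = 4645731138049 + 224298012960√429
(1524095+73584√429)^3 = 14161071197688057215 + 683702960124468816√429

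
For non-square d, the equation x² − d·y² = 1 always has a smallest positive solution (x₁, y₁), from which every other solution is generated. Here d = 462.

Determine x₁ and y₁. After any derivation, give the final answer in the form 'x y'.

[21; 2,42] for √462; ℓ=2 ⇒ convergent index 1
a_0=21:  p_0=21·1+0=21,  q_0=21·0+1=1
a_1=2:  p_1=2·21+1=43,  q_1=2·1+0=2
→ (43, 2).  Check: 43²=1849, 462·2²=1848, difference 1.

43 2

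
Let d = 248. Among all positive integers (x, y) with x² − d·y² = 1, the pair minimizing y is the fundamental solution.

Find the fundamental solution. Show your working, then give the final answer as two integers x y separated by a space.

63 4

√248 → a₀=15, period (1,2,1,30); ℓ=4 even so k=3
a_0=15:  p_0=15·1+0=15,  q_0=15·0+1=1
…
a_2=2:  p_2=2·16+15=47,  q_2=2·1+1=3
a_3=1:  p_3=1·47+16=63,  q_3=1·3+1=4
(x₁, y₁) = (63, 4);  63² − 248·4² = 1 ✓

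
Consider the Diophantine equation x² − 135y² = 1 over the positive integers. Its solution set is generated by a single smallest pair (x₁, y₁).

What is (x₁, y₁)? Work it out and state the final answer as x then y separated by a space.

[11; 1,1,1,1,1,1,1,22] for √135; ℓ=8 ⇒ convergent index 7
k=0  a_k=11  p_k/q_k = 11/1
k=1  a_k=1  p_k/q_k = 12/1
k=2  a_k=1  p_k/q_k = 23/2
…
k=4  a_k=1  p_k/q_k = 58/5
k=5  a_k=1  p_k/q_k = 93/8
k=6  a_k=1  p_k/q_k = 151/13
k=7  a_k=1  p_k/q_k = 244/21
fundamental: x₁=244, y₁=21  (since 59536 − 135·441 = 1)

244 21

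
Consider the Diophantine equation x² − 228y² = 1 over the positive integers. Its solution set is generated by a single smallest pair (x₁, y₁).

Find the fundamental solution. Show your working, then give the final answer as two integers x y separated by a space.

d=228: √d = [15; 10,30] (ℓ=2, even), read p_1/q_1
k=0  a_k=15  p_k/q_k = 15/1
k=1  a_k=10  p_k/q_k = 151/10
→ (151, 10).  Check: 151²=22801, 228·10²=22800, difference 1.

151 10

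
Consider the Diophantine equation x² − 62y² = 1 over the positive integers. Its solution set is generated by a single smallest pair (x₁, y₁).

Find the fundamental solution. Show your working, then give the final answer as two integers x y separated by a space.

[7; 1,6,1,14] for √62; ℓ=4 ⇒ convergent index 3
i=0: a=7 ⇒ p=7, q=1
…
i=2: a=6 ⇒ p=55, q=7
i=3: a=1 ⇒ p=63, q=8
fundamental: x₁=63, y₁=8  (since 3969 − 62·64 = 1)

63 8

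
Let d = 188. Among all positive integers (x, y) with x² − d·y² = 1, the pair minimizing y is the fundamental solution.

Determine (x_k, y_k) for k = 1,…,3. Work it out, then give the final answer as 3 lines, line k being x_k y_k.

4607 336
42448897 3095904
391124132351 28525659120

√188 = [13; 1,2,2,6,2,2,1,26, …], period ℓ=8 (even) → k=7
step 0: (13, 1)  from 13·(1,0) + (0,1)
step 1: (14, 1)  from 1·(13,1) + (1,0)
step 2: (41, 3)  from 2·(14,1) + (13,1)
…
step 4: (617, 45)  from 6·(96,7) + (41,3)
…
step 6: (3277, 239)  from 2·(1330,97) + (617,45)
step 7: (4607, 336)  from 1·(3277,239) + (1330,97)
(x₁, y₁) = (4607, 336);  4607² − 188·336² = 1 ✓
(x_2, y_2) = (4607·4607 + 188·336·336, 4607·336 + 336·4607) = (42448897, 3095904)
(x_3, y_3) = (4607·42448897 + 188·336·3095904, 4607·3095904 + 336·42448897) = (391124132351, 28525659120)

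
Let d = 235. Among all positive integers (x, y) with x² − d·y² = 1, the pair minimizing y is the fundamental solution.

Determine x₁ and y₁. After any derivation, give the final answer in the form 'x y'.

[15; 3,30] for √235; ℓ=2 ⇒ convergent index 1
step 0: (15, 1)  from 15·(1,0) + (0,1)
step 1: (46, 3)  from 3·(15,1) + (1,0)
fundamental: x₁=46, y₁=3  (since 2116 − 235·9 = 1)

46 3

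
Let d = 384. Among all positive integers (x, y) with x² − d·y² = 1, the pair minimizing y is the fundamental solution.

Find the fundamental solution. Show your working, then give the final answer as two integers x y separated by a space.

4801 245

d=384: √d = [19; 1,1,2,9,2,1,1,38] (ℓ=8, even), read p_7/q_7
k=0  a_k=19  p_k/q_k = 19/1
…
k=2  a_k=1  p_k/q_k = 39/2
k=3  a_k=2  p_k/q_k = 98/5
k=4  a_k=9  p_k/q_k = 921/47
k=5  a_k=2  p_k/q_k = 1940/99
k=6  a_k=1  p_k/q_k = 2861/146
k=7  a_k=1  p_k/q_k = 4801/245
(x₁, y₁) = (4801, 245);  4801² − 384·245² = 1 ✓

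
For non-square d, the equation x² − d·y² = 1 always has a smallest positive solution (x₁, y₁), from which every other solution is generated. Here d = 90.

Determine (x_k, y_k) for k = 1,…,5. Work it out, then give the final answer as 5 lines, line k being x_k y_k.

√90 = [9; 2,18, …], period ℓ=2 (even) → k=1
step 0: (9, 1)  from 9·(1,0) + (0,1)
step 1: (19, 2)  from 2·(9,1) + (1,0)
→ (19, 2).  Check: 19²=361, 90·2²=360, difference 1.
(19+2√90)^2 = 721 + 76√90
(19+2√90)^3 = 27379 + 2886√90
(19+2√90)^4 = 1039681 + 109592√90
(19+2√90)^5 = 39480499 + 4161610√90

19 2
721 76
27379 2886
1039681 109592
39480499 4161610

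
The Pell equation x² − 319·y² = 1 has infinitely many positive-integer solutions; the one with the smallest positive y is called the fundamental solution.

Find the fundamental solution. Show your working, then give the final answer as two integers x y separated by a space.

d=319: √d = [17; 1,6,5,1,4,…,6,1,34] (ℓ=14, even), read p_13/q_13
k=0  a_k=17  p_k/q_k = 17/1
k=1  a_k=1  p_k/q_k = 18/1
…
k=4  a_k=1  p_k/q_k = 768/43
k=5  a_k=4  p_k/q_k = 3715/208
…
k=10  a_k=1  p_k/q_k = 309613/17335
k=11  a_k=5  p_k/q_k = 1798881/100718
k=12  a_k=6  p_k/q_k = 11102899/621643
k=13  a_k=1  p_k/q_k = 12901780/722361
(x₁, y₁) = (12901780, 722361);  12901780² − 319·722361² = 1 ✓

12901780 722361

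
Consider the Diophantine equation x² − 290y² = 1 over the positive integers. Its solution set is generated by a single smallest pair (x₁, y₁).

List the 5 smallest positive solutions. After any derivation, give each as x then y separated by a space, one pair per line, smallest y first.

579 34
670481 39372
776416419 45592742
899089542721 52796355864
1041144914054499 61138134497770

√290 = [17; 34, …], period ℓ=1 (odd) → k=1
i=0: a=17 ⇒ p=17, q=1
i=1: a=34 ⇒ p=579, q=34
fundamental: x₁=579, y₁=34  (since 335241 − 290·1156 = 1)
k=2:  x_2 = 579·579+290·34·34 = 670481,  y_2 = 579·34+34·579 = 39372
k=3:  x_3 = 579·670481+290·34·39372 = 776416419,  y_3 = 579·39372+34·670481 = 45592742
k=4:  x_4 = 579·776416419+290·34·45592742 = 899089542721,  y_4 = 579·45592742+34·776416419 = 52796355864
k=5:  x_5 = 579·899089542721+290·34·52796355864 = 1041144914054499,  y_5 = 579·52796355864+34·899089542721 = 61138134497770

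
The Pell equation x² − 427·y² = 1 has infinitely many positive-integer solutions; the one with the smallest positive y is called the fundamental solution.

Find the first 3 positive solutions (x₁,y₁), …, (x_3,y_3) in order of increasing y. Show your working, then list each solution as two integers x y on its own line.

62 3
7687 372
953126 46125

√427 → a₀=20, period (1,1,1,40); ℓ=4 even so k=3
a_0=20:  p_0=20·1+0=20,  q_0=20·0+1=1
a_1=1:  p_1=1·20+1=21,  q_1=1·1+0=1
a_2=1:  p_2=1·21+20=41,  q_2=1·1+1=2
a_3=1:  p_3=1·41+21=62,  q_3=1·2+1=3
(x₁, y₁) = (62, 3);  62² − 427·3² = 1 ✓
k=2:  x_2 = 62·62+427·3·3 = 7687,  y_2 = 62·3+3·62 = 372
k=3:  x_3 = 62·7687+427·3·372 = 953126,  y_3 = 62·372+3·7687 = 46125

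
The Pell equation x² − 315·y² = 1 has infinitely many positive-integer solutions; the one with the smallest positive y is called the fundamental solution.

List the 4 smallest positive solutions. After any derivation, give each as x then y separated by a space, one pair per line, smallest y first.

71 4
10081 568
1431431 80652
203253121 11452016

√315 → a₀=17, period (1,2,1,34); ℓ=4 even so k=3
i=0: a=17 ⇒ p=17, q=1
…
i=2: a=2 ⇒ p=53, q=3
i=3: a=1 ⇒ p=71, q=4
→ (71, 4).  Check: 71²=5041, 315·4²=5040, difference 1.
k=2:  x_2 = 71·71+315·4·4 = 10081,  y_2 = 71·4+4·71 = 568
k=3:  x_3 = 71·10081+315·4·568 = 1431431,  y_3 = 71·568+4·10081 = 80652
k=4:  x_4 = 71·1431431+315·4·80652 = 203253121,  y_4 = 71·80652+4·1431431 = 11452016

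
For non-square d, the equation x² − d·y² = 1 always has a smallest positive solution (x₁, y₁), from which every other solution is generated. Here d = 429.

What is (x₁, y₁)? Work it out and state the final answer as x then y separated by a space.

√429 = [20; 1,2,2,9,1,12,1,9,2,2,1,40, …], period ℓ=12 (even) → k=11
a_0=20:  p_0=20·1+0=20,  q_0=20·0+1=1
a_1=1:  p_1=1·20+1=21,  q_1=1·1+0=1
…
a_3=2:  p_3=2·62+21=145,  q_3=2·3+1=7
a_4=9:  p_4=9·145+62=1367,  q_4=9·7+3=66
…
a_6=12:  p_6=12·1512+1367=19511,  q_6=12·73+66=942
…
a_10=2:  p_10=2·438459+208718=1085636,  q_10=2·21169+10077=52415
a_11=1:  p_11=1·1085636+438459=1524095,  q_11=1·52415+21169=73584
(x₁, y₁) = (1524095, 73584);  1524095² − 429·73584² = 1 ✓

1524095 73584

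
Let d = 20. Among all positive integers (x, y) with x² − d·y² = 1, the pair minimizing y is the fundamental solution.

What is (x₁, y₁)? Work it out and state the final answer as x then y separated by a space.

9 2

d=20: √d = [4; 2,8] (ℓ=2, even), read p_1/q_1
i=0: a=4 ⇒ p=4, q=1
i=1: a=2 ⇒ p=9, q=2
→ (9, 2).  Check: 9²=81, 20·2²=80, difference 1.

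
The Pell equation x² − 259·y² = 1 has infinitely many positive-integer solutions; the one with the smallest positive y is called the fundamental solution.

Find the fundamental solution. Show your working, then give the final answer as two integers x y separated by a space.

√259 = [16; 10,1,2,3,4,3,2,1,10,32, …], period ℓ=10 (even) → k=9
a_0=16:  p_0=16·1+0=16,  q_0=16·0+1=1
a_1=10:  p_1=10·16+1=161,  q_1=10·1+0=10
a_2=1:  p_2=1·161+16=177,  q_2=1·10+1=11
a_3=2:  p_3=2·177+161=515,  q_3=2·11+10=32
a_4=3:  p_4=3·515+177=1722,  q_4=3·32+11=107
a_5=4:  p_5=4·1722+515=7403,  q_5=4·107+32=460
a_6=3:  p_6=3·7403+1722=23931,  q_6=3·460+107=1487
a_7=2:  p_7=2·23931+7403=55265,  q_7=2·1487+460=3434
a_8=1:  p_8=1·55265+23931=79196,  q_8=1·3434+1487=4921
a_9=10:  p_9=10·79196+55265=847225,  q_9=10·4921+3434=52644
fundamental: x₁=847225, y₁=52644  (since 717790200625 − 259·2771390736 = 1)

847225 52644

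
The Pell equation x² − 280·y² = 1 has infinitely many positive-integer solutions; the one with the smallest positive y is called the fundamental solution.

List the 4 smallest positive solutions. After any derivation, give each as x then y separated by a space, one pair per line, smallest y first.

251 15
126001 7530
63252251 3780045
31752504001 1897575060

√280 → a₀=16, period (1,2,1,2,1,32); ℓ=6 even so k=5
k=0  a_k=16  p_k/q_k = 16/1
…
k=2  a_k=2  p_k/q_k = 50/3
k=3  a_k=1  p_k/q_k = 67/4
k=4  a_k=2  p_k/q_k = 184/11
k=5  a_k=1  p_k/q_k = 251/15
(x₁, y₁) = (251, 15);  251² − 280·15² = 1 ✓
(251+15√280)^2 = 126001 + 7530√280
(251+15√280)^3 = 63252251 + 3780045√280
(251+15√280)^4 = 31752504001 + 1897575060√280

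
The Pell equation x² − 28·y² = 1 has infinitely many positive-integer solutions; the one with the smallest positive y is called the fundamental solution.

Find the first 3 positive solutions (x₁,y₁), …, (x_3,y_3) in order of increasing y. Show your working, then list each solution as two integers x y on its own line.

√28 → a₀=5, period (3,2,3,10); ℓ=4 even so k=3
k=0  a_k=5  p_k/q_k = 5/1
…
k=2  a_k=2  p_k/q_k = 37/7
k=3  a_k=3  p_k/q_k = 127/24
(x₁, y₁) = (127, 24);  127² − 28·24² = 1 ✓
n=2: (127,24)∘(127,24) = (127·127+28·24·24, 127·24+24·127) = (32257,6096)
n=3: (32257,6096)∘(127,24) = (127·32257+28·24·6096, 127·6096+24·32257) = (8193151,1548360)

127 24
32257 6096
8193151 1548360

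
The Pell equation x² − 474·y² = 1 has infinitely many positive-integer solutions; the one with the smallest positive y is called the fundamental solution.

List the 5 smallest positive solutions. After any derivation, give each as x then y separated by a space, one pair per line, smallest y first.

193549 8890
74922430801 3441301220
29002323118011949 1332120819650670
11226741274261267003201 515661305041693754440
4345849093754985611287088749 199611459857697448136564450

√474 = [21; 1,3,2,1,1,…,3,1,42, …], period ℓ=14 (even) → k=13
i=0: a=21 ⇒ p=21, q=1
i=1: a=1 ⇒ p=22, q=1
i=2: a=3 ⇒ p=87, q=4
i=3: a=2 ⇒ p=196, q=9
i=4: a=1 ⇒ p=283, q=13
i=5: a=1 ⇒ p=479, q=22
i=6: a=1 ⇒ p=762, q=35
i=7: a=6 ⇒ p=5051, q=232
i=8: a=1 ⇒ p=5813, q=267
i=9: a=1 ⇒ p=10864, q=499
i=10: a=1 ⇒ p=16677, q=766
…
i=12: a=3 ⇒ p=149331, q=6859
i=13: a=1 ⇒ p=193549, q=8890
→ (193549, 8890).  Check: 193549²=37461215401, 474·8890²=37461215400, difference 1.
n=2: (193549,8890)∘(193549,8890) = (193549·193549+474·8890·8890, 193549·8890+8890·193549) = (74922430801,3441301220)
n=3: (74922430801,3441301220)∘(193549,8890) = (193549·74922430801+474·8890·3441301220, 193549·3441301220+8890·74922430801) = (29002323118011949,1332120819650670)
n=4: (29002323118011949,1332120819650670)∘(193549,8890) = (193549·29002323118011949+474·8890·1332120819650670, 193549·1332120819650670+8890·29002323118011949) = (11226741274261267003201,515661305041693754440)
n=5: (11226741274261267003201,515661305041693754440)∘(193549,8890) = (193549·11226741274261267003201+474·8890·515661305041693754440, 193549·515661305041693754440+8890·11226741274261267003201) = (4345849093754985611287088749,199611459857697448136564450)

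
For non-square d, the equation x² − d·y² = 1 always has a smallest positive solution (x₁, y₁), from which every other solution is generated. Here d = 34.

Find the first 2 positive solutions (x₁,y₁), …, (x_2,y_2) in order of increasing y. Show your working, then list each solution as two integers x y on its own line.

35 6
2449 420

d=34: √d = [5; 1,4,1,10] (ℓ=4, even), read p_3/q_3
i=0: a=5 ⇒ p=5, q=1
i=1: a=1 ⇒ p=6, q=1
i=2: a=4 ⇒ p=29, q=5
i=3: a=1 ⇒ p=35, q=6
→ (35, 6).  Check: 35²=1225, 34·6²=1224, difference 1.
k=2:  x_2 = 35·35+34·6·6 = 2449,  y_2 = 35·6+6·35 = 420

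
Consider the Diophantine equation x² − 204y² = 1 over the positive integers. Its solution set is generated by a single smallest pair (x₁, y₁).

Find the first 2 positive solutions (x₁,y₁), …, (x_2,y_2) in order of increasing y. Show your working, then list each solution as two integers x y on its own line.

4999 350
49980001 3499300

d=204: √d = [14; 3,1,1,6,1,1,3,28] (ℓ=8, even), read p_7/q_7
i=0: a=14 ⇒ p=14, q=1
…
i=2: a=1 ⇒ p=57, q=4
i=3: a=1 ⇒ p=100, q=7
…
i=6: a=1 ⇒ p=1414, q=99
i=7: a=3 ⇒ p=4999, q=350
→ (4999, 350).  Check: 4999²=24990001, 204·350²=24990000, difference 1.
(x_2, y_2) = (4999·4999 + 204·350·350, 4999·350 + 350·4999) = (49980001, 3499300)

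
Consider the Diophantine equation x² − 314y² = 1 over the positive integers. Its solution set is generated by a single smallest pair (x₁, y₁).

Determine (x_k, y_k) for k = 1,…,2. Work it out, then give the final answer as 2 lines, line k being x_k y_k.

d=314: √d = [17; 1,2,1,1,2,1,34] (ℓ=7, odd), read p_13/q_13
i=0: a=17 ⇒ p=17, q=1
…
i=2: a=2 ⇒ p=53, q=3
…
i=4: a=1 ⇒ p=124, q=7
…
i=7: a=34 ⇒ p=15381, q=868
i=8: a=1 ⇒ p=15824, q=893
i=9: a=2 ⇒ p=47029, q=2654
…
i=12: a=2 ⇒ p=282617, q=15949
i=13: a=1 ⇒ p=392499, q=22150
(x₁, y₁) = (392499, 22150);  392499² − 314·22150² = 1 ✓
k=2:  x_2 = 392499·392499+314·22150·22150 = 308110930001,  y_2 = 392499·22150+22150·392499 = 17387705700

392499 22150
308110930001 17387705700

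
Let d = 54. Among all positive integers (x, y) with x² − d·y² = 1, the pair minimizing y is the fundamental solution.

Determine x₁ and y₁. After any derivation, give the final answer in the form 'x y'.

485 66

√54 = [7; 2,1,6,1,2,14, …], period ℓ=6 (even) → k=5
i=0: a=7 ⇒ p=7, q=1
i=1: a=2 ⇒ p=15, q=2
…
i=4: a=1 ⇒ p=169, q=23
i=5: a=2 ⇒ p=485, q=66
fundamental: x₁=485, y₁=66  (since 235225 − 54·4356 = 1)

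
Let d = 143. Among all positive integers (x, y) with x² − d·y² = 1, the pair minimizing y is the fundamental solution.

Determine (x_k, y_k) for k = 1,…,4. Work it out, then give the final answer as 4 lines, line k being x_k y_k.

√143 = [11; 1,22, …], period ℓ=2 (even) → k=1
i=0: a=11 ⇒ p=11, q=1
i=1: a=1 ⇒ p=12, q=1
(x₁, y₁) = (12, 1);  12² − 143·1² = 1 ✓
k=2:  x_2 = 12·12+143·1·1 = 287,  y_2 = 12·1+1·12 = 24
k=3:  x_3 = 12·287+143·1·24 = 6876,  y_3 = 12·24+1·287 = 575
k=4:  x_4 = 12·6876+143·1·575 = 164737,  y_4 = 12·575+1·6876 = 13776

12 1
287 24
6876 575
164737 13776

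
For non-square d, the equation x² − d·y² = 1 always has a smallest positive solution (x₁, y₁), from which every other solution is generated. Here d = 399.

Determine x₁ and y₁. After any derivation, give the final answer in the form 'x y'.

20 1

√399 = [19; 1,38, …], period ℓ=2 (even) → k=1
step 0: (19, 1)  from 19·(1,0) + (0,1)
step 1: (20, 1)  from 1·(19,1) + (1,0)
fundamental: x₁=20, y₁=1  (since 400 − 399·1 = 1)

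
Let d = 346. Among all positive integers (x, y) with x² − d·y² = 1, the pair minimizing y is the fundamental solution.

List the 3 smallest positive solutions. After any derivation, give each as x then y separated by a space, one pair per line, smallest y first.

17299 930
598510801 32176140
20707276675699 1113230090790

√346 → a₀=18, period (1,1,1,1,36); ℓ=5 odd so k=9
k=0  a_k=18  p_k/q_k = 18/1
k=1  a_k=1  p_k/q_k = 19/1
…
k=4  a_k=1  p_k/q_k = 93/5
…
k=8  a_k=1  p_k/q_k = 10398/559
k=9  a_k=1  p_k/q_k = 17299/930
→ (17299, 930).  Check: 17299²=299255401, 346·930²=299255400, difference 1.
k=2:  x_2 = 17299·17299+346·930·930 = 598510801,  y_2 = 17299·930+930·17299 = 32176140
k=3:  x_3 = 17299·598510801+346·930·32176140 = 20707276675699,  y_3 = 17299·32176140+930·598510801 = 1113230090790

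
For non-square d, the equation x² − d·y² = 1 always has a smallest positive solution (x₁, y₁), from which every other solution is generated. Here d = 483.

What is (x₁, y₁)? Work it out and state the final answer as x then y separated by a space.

22 1

√483 → a₀=21, period (1,42); ℓ=2 even so k=1
i=0: a=21 ⇒ p=21, q=1
i=1: a=1 ⇒ p=22, q=1
→ (22, 1).  Check: 22²=484, 483·1²=483, difference 1.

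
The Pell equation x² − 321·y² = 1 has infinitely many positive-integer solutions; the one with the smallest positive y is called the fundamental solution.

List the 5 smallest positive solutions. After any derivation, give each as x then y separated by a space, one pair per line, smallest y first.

√321 = [17; 1,10,1,34, …], period ℓ=4 (even) → k=3
a_0=17:  p_0=17·1+0=17,  q_0=17·0+1=1
…
a_2=10:  p_2=10·18+17=197,  q_2=10·1+1=11
a_3=1:  p_3=1·197+18=215,  q_3=1·11+1=12
→ (215, 12).  Check: 215²=46225, 321·12²=46224, difference 1.
(215+12√321)^2 = 92449 + 5160√321
(215+12√321)^3 = 39752855 + 2218788√321
(215+12√321)^4 = 17093635201 + 954073680√321
(215+12√321)^5 = 7350223383575 + 410249463612√321

215 12
92449 5160
39752855 2218788
17093635201 954073680
7350223383575 410249463612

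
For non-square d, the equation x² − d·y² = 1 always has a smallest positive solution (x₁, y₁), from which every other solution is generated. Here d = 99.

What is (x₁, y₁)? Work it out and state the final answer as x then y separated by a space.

10 1

d=99: √d = [9; 1,18] (ℓ=2, even), read p_1/q_1
k=0  a_k=9  p_k/q_k = 9/1
k=1  a_k=1  p_k/q_k = 10/1
(x₁, y₁) = (10, 1);  10² − 99·1² = 1 ✓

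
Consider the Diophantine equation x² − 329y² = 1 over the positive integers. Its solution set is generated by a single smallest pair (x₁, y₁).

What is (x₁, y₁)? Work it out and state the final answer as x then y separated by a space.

2376415 131016

d=329: √d = [18; 7,4,2,1,1,4,1,1,2,4,7,36] (ℓ=12, even), read p_11/q_11
step 0: (18, 1)  from 18·(1,0) + (0,1)
step 1: (127, 7)  from 7·(18,1) + (1,0)
step 2: (526, 29)  from 4·(127,7) + (18,1)
step 3: (1179, 65)  from 2·(526,29) + (127,7)
step 4: (1705, 94)  from 1·(1179,65) + (526,29)
step 5: (2884, 159)  from 1·(1705,94) + (1179,65)
step 6: (13241, 730)  from 4·(2884,159) + (1705,94)
…
step 9: (74857, 4127)  from 2·(29366,1619) + (16125,889)
step 10: (328794, 18127)  from 4·(74857,4127) + (29366,1619)
step 11: (2376415, 131016)  from 7·(328794,18127) + (74857,4127)
(x₁, y₁) = (2376415, 131016);  2376415² − 329·131016² = 1 ✓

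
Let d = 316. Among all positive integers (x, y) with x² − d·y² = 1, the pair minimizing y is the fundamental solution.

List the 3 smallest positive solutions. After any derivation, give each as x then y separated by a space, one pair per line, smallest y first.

d=316: √d = [17; 1,3,2,8,2,3,1,34] (ℓ=8, even), read p_7/q_7
step 0: (17, 1)  from 17·(1,0) + (0,1)
step 1: (18, 1)  from 1·(17,1) + (1,0)
…
step 3: (160, 9)  from 2·(71,4) + (18,1)
step 4: (1351, 76)  from 8·(160,9) + (71,4)
…
step 6: (9937, 559)  from 3·(2862,161) + (1351,76)
step 7: (12799, 720)  from 1·(9937,559) + (2862,161)
(x₁, y₁) = (12799, 720);  12799² − 316·720² = 1 ✓
n=2: (12799,720)∘(12799,720) = (12799·12799+316·720·720, 12799·720+720·12799) = (327628801,18430560)
n=3: (327628801,18430560)∘(12799,720) = (12799·327628801+316·720·18430560, 12799·18430560+720·327628801) = (8386642035199,471785474160)

12799 720
327628801 18430560
8386642035199 471785474160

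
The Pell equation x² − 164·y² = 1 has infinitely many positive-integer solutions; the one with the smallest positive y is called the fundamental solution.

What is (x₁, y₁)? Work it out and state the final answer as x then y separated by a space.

2049 160

[12; 1,4,6,4,1,24] for √164; ℓ=6 ⇒ convergent index 5
step 0: (12, 1)  from 12·(1,0) + (0,1)
step 1: (13, 1)  from 1·(12,1) + (1,0)
step 2: (64, 5)  from 4·(13,1) + (12,1)
step 3: (397, 31)  from 6·(64,5) + (13,1)
step 4: (1652, 129)  from 4·(397,31) + (64,5)
step 5: (2049, 160)  from 1·(1652,129) + (397,31)
fundamental: x₁=2049, y₁=160  (since 4198401 − 164·25600 = 1)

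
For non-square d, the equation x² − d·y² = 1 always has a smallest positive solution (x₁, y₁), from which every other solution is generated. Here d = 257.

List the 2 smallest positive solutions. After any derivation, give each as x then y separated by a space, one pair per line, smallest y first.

513 32
526337 32832

√257 = [16; 32, …], period ℓ=1 (odd) → k=1
i=0: a=16 ⇒ p=16, q=1
i=1: a=32 ⇒ p=513, q=32
fundamental: x₁=513, y₁=32  (since 263169 − 257·1024 = 1)
n=2: (513,32)∘(513,32) = (513·513+257·32·32, 513·32+32·513) = (526337,32832)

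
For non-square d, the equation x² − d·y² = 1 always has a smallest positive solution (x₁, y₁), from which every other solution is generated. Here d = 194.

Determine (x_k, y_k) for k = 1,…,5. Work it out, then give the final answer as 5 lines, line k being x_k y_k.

195 14
76049 5460
29658915 2129386
11566900801 830455080
4511061653475 323875351814

√194 → a₀=13, period (1,12,1,26); ℓ=4 even so k=3
k=0  a_k=13  p_k/q_k = 13/1
k=1  a_k=1  p_k/q_k = 14/1
k=2  a_k=12  p_k/q_k = 181/13
k=3  a_k=1  p_k/q_k = 195/14
→ (195, 14).  Check: 195²=38025, 194·14²=38024, difference 1.
n=2: (195,14)∘(195,14) = (195·195+194·14·14, 195·14+14·195) = (76049,5460)
n=3: (76049,5460)∘(195,14) = (195·76049+194·14·5460, 195·5460+14·76049) = (29658915,2129386)
n=4: (29658915,2129386)∘(195,14) = (195·29658915+194·14·2129386, 195·2129386+14·29658915) = (11566900801,830455080)
n=5: (11566900801,830455080)∘(195,14) = (195·11566900801+194·14·830455080, 195·830455080+14·11566900801) = (4511061653475,323875351814)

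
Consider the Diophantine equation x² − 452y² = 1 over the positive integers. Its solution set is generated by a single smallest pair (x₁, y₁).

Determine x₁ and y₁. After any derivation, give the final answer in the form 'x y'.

√452 = [21; 3,1,5,3,10,3,5,1,3,42, …], period ℓ=10 (even) → k=9
i=0: a=21 ⇒ p=21, q=1
i=1: a=3 ⇒ p=64, q=3
i=2: a=1 ⇒ p=85, q=4
i=3: a=5 ⇒ p=489, q=23
i=4: a=3 ⇒ p=1552, q=73
i=5: a=10 ⇒ p=16009, q=753
i=6: a=3 ⇒ p=49579, q=2332
i=7: a=5 ⇒ p=263904, q=12413
i=8: a=1 ⇒ p=313483, q=14745
i=9: a=3 ⇒ p=1204353, q=56648
(x₁, y₁) = (1204353, 56648);  1204353² − 452·56648² = 1 ✓

1204353 56648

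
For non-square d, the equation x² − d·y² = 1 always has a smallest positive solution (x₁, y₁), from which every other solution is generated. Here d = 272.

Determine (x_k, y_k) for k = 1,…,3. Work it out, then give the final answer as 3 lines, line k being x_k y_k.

√272 = [16; 2,32, …], period ℓ=2 (even) → k=1
k=0  a_k=16  p_k/q_k = 16/1
k=1  a_k=2  p_k/q_k = 33/2
(x₁, y₁) = (33, 2);  33² − 272·2² = 1 ✓
(x_2, y_2) = (33·33 + 272·2·2, 33·2 + 2·33) = (2177, 132)
(x_3, y_3) = (33·2177 + 272·2·132, 33·132 + 2·2177) = (143649, 8710)

33 2
2177 132
143649 8710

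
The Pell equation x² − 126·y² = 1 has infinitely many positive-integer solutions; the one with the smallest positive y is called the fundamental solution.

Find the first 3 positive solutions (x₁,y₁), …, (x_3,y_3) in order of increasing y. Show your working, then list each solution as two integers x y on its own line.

√126 = [11; 4,2,4,22, …], period ℓ=4 (even) → k=3
step 0: (11, 1)  from 11·(1,0) + (0,1)
step 1: (45, 4)  from 4·(11,1) + (1,0)
step 2: (101, 9)  from 2·(45,4) + (11,1)
step 3: (449, 40)  from 4·(101,9) + (45,4)
fundamental: x₁=449, y₁=40  (since 201601 − 126·1600 = 1)
n=2: (449,40)∘(449,40) = (449·449+126·40·40, 449·40+40·449) = (403201,35920)
n=3: (403201,35920)∘(449,40) = (449·403201+126·40·35920, 449·35920+40·403201) = (362074049,32256120)

449 40
403201 35920
362074049 32256120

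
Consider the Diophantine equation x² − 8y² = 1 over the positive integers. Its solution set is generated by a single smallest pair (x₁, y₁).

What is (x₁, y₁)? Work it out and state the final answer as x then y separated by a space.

√8 = [2; 1,4, …], period ℓ=2 (even) → k=1
step 0: (2, 1)  from 2·(1,0) + (0,1)
step 1: (3, 1)  from 1·(2,1) + (1,0)
fundamental: x₁=3, y₁=1  (since 9 − 8·1 = 1)

3 1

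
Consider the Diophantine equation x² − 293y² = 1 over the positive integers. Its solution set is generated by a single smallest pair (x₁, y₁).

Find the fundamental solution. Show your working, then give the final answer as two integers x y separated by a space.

d=293: √d = [17; 8,1,1,8,34] (ℓ=5, odd), read p_9/q_9
i=0: a=17 ⇒ p=17, q=1
i=1: a=8 ⇒ p=137, q=8
…
i=3: a=1 ⇒ p=291, q=17
i=4: a=8 ⇒ p=2482, q=145
i=5: a=34 ⇒ p=84679, q=4947
i=6: a=8 ⇒ p=679914, q=39721
…
i=8: a=1 ⇒ p=1444507, q=84389
i=9: a=8 ⇒ p=12320649, q=719780
→ (12320649, 719780).  Check: 12320649²=151798391781201, 293·719780²=151798391781200, difference 1.

12320649 719780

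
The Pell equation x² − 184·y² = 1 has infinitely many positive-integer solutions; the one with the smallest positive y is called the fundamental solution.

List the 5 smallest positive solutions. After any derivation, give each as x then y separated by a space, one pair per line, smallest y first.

24335 1794
1184384449 87313980
57643991108495 4249571404806
2805533046066067201 206826640184594040
136545293294391499564175 10066252573534620521994

[13; 1,1,3,2,1,2,1,2,3,1,1,26] for √184; ℓ=12 ⇒ convergent index 11
a_0=13:  p_0=13·1+0=13,  q_0=13·0+1=1
a_1=1:  p_1=1·13+1=14,  q_1=1·1+0=1
…
a_3=3:  p_3=3·27+14=95,  q_3=3·2+1=7
…
a_5=1:  p_5=1·217+95=312,  q_5=1·16+7=23
…
a_8=2:  p_8=2·1153+841=3147,  q_8=2·85+62=232
…
a_10=1:  p_10=1·10594+3147=13741,  q_10=1·781+232=1013
a_11=1:  p_11=1·13741+10594=24335,  q_11=1·1013+781=1794
(x₁, y₁) = (24335, 1794);  24335² − 184·1794² = 1 ✓
(x_2, y_2) = (24335·24335 + 184·1794·1794, 24335·1794 + 1794·24335) = (1184384449, 87313980)
(x_3, y_3) = (24335·1184384449 + 184·1794·87313980, 24335·87313980 + 1794·1184384449) = (57643991108495, 4249571404806)
(x_4, y_4) = (24335·57643991108495 + 184·1794·4249571404806, 24335·4249571404806 + 1794·57643991108495) = (2805533046066067201, 206826640184594040)
(x_5, y_5) = (24335·2805533046066067201 + 184·1794·206826640184594040, 24335·206826640184594040 + 1794·2805533046066067201) = (136545293294391499564175, 10066252573534620521994)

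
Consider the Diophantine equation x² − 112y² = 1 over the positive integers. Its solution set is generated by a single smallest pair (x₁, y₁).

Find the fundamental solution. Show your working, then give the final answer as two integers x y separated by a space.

127 12

√112 = [10; 1,1,2,1,1,20, …], period ℓ=6 (even) → k=5
k=0  a_k=10  p_k/q_k = 10/1
k=1  a_k=1  p_k/q_k = 11/1
k=2  a_k=1  p_k/q_k = 21/2
k=3  a_k=2  p_k/q_k = 53/5
k=4  a_k=1  p_k/q_k = 74/7
k=5  a_k=1  p_k/q_k = 127/12
fundamental: x₁=127, y₁=12  (since 16129 − 112·144 = 1)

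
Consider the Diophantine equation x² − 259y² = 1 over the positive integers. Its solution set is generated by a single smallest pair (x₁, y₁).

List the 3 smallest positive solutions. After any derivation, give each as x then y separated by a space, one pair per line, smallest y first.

[16; 10,1,2,3,4,3,2,1,10,32] for √259; ℓ=10 ⇒ convergent index 9
i=0: a=16 ⇒ p=16, q=1
…
i=2: a=1 ⇒ p=177, q=11
i=3: a=2 ⇒ p=515, q=32
…
i=6: a=3 ⇒ p=23931, q=1487
i=7: a=2 ⇒ p=55265, q=3434
i=8: a=1 ⇒ p=79196, q=4921
i=9: a=10 ⇒ p=847225, q=52644
(x₁, y₁) = (847225, 52644);  847225² − 259·52644² = 1 ✓
k=2:  x_2 = 847225·847225+259·52644·52644 = 1435580401249,  y_2 = 847225·52644+52644·847225 = 89202625800
k=3:  x_3 = 847225·1435580401249+259·52644·89202625800 = 2432519210895520825,  y_3 = 847225·89202625800+52644·1435580401249 = 151149389286757356

847225 52644
1435580401249 89202625800
2432519210895520825 151149389286757356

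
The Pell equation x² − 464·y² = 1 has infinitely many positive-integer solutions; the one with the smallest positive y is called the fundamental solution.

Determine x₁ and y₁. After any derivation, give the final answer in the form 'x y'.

d=464: √d = [21; 1,1,5,1,1,1,5,1,1,42] (ℓ=10, even), read p_9/q_9
k=0  a_k=21  p_k/q_k = 21/1
k=1  a_k=1  p_k/q_k = 22/1
k=2  a_k=1  p_k/q_k = 43/2
…
k=4  a_k=1  p_k/q_k = 280/13
k=5  a_k=1  p_k/q_k = 517/24
…
k=8  a_k=1  p_k/q_k = 5299/246
k=9  a_k=1  p_k/q_k = 9801/455
fundamental: x₁=9801, y₁=455  (since 96059601 − 464·207025 = 1)

9801 455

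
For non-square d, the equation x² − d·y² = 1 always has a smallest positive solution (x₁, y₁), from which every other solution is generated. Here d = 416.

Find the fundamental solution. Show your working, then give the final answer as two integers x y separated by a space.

d=416: √d = [20; 2,1,1,9,1,1,2,40] (ℓ=8, even), read p_7/q_7
i=0: a=20 ⇒ p=20, q=1
i=1: a=2 ⇒ p=41, q=2
i=2: a=1 ⇒ p=61, q=3
i=3: a=1 ⇒ p=102, q=5
i=4: a=9 ⇒ p=979, q=48
i=5: a=1 ⇒ p=1081, q=53
i=6: a=1 ⇒ p=2060, q=101
i=7: a=2 ⇒ p=5201, q=255
fundamental: x₁=5201, y₁=255  (since 27050401 − 416·65025 = 1)

5201 255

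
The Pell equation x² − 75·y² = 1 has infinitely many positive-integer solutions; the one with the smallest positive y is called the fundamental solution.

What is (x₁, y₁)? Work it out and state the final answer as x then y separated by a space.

26 3

√75 = [8; 1,1,1,16, …], period ℓ=4 (even) → k=3
k=0  a_k=8  p_k/q_k = 8/1
k=1  a_k=1  p_k/q_k = 9/1
k=2  a_k=1  p_k/q_k = 17/2
k=3  a_k=1  p_k/q_k = 26/3
(x₁, y₁) = (26, 3);  26² − 75·3² = 1 ✓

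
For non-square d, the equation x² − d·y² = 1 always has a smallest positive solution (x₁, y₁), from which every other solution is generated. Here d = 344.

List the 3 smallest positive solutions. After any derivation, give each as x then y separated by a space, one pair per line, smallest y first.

10405 561
216528049 11674410
4505948689285 242944471539

√344 = [18; 1,1,4,1,3,1,4,1,1,36, …], period ℓ=10 (even) → k=9
i=0: a=18 ⇒ p=18, q=1
i=1: a=1 ⇒ p=19, q=1
…
i=4: a=1 ⇒ p=204, q=11
i=5: a=3 ⇒ p=779, q=42
…
i=7: a=4 ⇒ p=4711, q=254
i=8: a=1 ⇒ p=5694, q=307
i=9: a=1 ⇒ p=10405, q=561
→ (10405, 561).  Check: 10405²=108264025, 344·561²=108264024, difference 1.
k=2:  x_2 = 10405·10405+344·561·561 = 216528049,  y_2 = 10405·561+561·10405 = 11674410
k=3:  x_3 = 10405·216528049+344·561·11674410 = 4505948689285,  y_3 = 10405·11674410+561·216528049 = 242944471539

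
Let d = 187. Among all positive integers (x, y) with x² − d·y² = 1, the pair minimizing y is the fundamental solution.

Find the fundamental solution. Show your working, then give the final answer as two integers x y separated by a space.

1682 123

d=187: √d = [13; 1,2,13,2,1,26] (ℓ=6, even), read p_5/q_5
step 0: (13, 1)  from 13·(1,0) + (0,1)
…
step 2: (41, 3)  from 2·(14,1) + (13,1)
step 3: (547, 40)  from 13·(41,3) + (14,1)
step 4: (1135, 83)  from 2·(547,40) + (41,3)
step 5: (1682, 123)  from 1·(1135,83) + (547,40)
fundamental: x₁=1682, y₁=123  (since 2829124 − 187·15129 = 1)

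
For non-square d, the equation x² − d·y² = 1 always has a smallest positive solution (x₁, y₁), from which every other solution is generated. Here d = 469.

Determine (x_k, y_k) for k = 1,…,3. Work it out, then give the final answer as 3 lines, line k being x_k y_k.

137215 6336
37655912449 1738788480
10333912053241855 477175722560064

√469 → a₀=21, period (1,1,1,10,6,10,1,1,1,42); ℓ=10 even so k=9
step 0: (21, 1)  from 21·(1,0) + (0,1)
…
step 2: (43, 2)  from 1·(22,1) + (21,1)
step 3: (65, 3)  from 1·(43,2) + (22,1)
…
step 8: (90069, 4159)  from 1·(47146,2177) + (42923,1982)
step 9: (137215, 6336)  from 1·(90069,4159) + (47146,2177)
fundamental: x₁=137215, y₁=6336  (since 18827956225 − 469·40144896 = 1)
(137215+6336√469)^2 = 37655912449 + 1738788480√469
(137215+6336√469)^3 = 10333912053241855 + 477175722560064√469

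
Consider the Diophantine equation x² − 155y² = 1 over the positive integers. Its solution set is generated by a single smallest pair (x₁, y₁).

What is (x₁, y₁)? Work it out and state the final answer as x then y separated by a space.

249 20

√155 = [12; 2,4,2,24, …], period ℓ=4 (even) → k=3
k=0  a_k=12  p_k/q_k = 12/1
k=1  a_k=2  p_k/q_k = 25/2
k=2  a_k=4  p_k/q_k = 112/9
k=3  a_k=2  p_k/q_k = 249/20
→ (249, 20).  Check: 249²=62001, 155·20²=62000, difference 1.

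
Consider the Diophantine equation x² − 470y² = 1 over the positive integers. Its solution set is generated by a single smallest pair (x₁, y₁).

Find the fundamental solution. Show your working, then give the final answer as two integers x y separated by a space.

√470 = [21; 1,2,8,2,1,42, …], period ℓ=6 (even) → k=5
k=0  a_k=21  p_k/q_k = 21/1
…
k=4  a_k=2  p_k/q_k = 1149/53
k=5  a_k=1  p_k/q_k = 1691/78
fundamental: x₁=1691, y₁=78  (since 2859481 − 470·6084 = 1)

1691 78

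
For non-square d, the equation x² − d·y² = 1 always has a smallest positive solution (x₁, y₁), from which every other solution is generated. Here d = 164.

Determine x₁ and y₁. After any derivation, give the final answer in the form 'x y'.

√164 → a₀=12, period (1,4,6,4,1,24); ℓ=6 even so k=5
a_0=12:  p_0=12·1+0=12,  q_0=12·0+1=1
…
a_2=4:  p_2=4·13+12=64,  q_2=4·1+1=5
…
a_4=4:  p_4=4·397+64=1652,  q_4=4·31+5=129
a_5=1:  p_5=1·1652+397=2049,  q_5=1·129+31=160
(x₁, y₁) = (2049, 160);  2049² − 164·160² = 1 ✓

2049 160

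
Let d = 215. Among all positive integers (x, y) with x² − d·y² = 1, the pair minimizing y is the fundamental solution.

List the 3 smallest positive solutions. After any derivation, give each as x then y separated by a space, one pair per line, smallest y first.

[14; 1,1,1,28] for √215; ℓ=4 ⇒ convergent index 3
step 0: (14, 1)  from 14·(1,0) + (0,1)
step 1: (15, 1)  from 1·(14,1) + (1,0)
step 2: (29, 2)  from 1·(15,1) + (14,1)
step 3: (44, 3)  from 1·(29,2) + (15,1)
→ (44, 3).  Check: 44²=1936, 215·3²=1935, difference 1.
k=2:  x_2 = 44·44+215·3·3 = 3871,  y_2 = 44·3+3·44 = 264
k=3:  x_3 = 44·3871+215·3·264 = 340604,  y_3 = 44·264+3·3871 = 23229

44 3
3871 264
340604 23229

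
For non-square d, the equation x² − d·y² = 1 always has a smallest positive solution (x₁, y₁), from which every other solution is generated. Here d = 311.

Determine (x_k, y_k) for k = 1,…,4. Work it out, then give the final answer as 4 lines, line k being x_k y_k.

√311 → a₀=17, period (1,1,1,2,1,…,1,1,34); ℓ=16 even so k=15
a_0=17:  p_0=17·1+0=17,  q_0=17·0+1=1
a_1=1:  p_1=1·17+1=18,  q_1=1·1+0=1
a_2=1:  p_2=1·18+17=35,  q_2=1·1+1=2
a_3=1:  p_3=1·35+18=53,  q_3=1·2+1=3
…
a_7=3:  p_7=3·1305+194=4109,  q_7=3·74+11=233
a_8=17:  p_8=17·4109+1305=71158,  q_8=17·233+74=4035
a_9=3:  p_9=3·71158+4109=217583,  q_9=3·4035+233=12338
a_10=6:  p_10=6·217583+71158=1376656,  q_10=6·12338+4035=78063
a_11=1:  p_11=1·1376656+217583=1594239,  q_11=1·78063+12338=90401
…
a_14=1:  p_14=1·6159373+4565134=10724507,  q_14=1·349266+258865=608131
a_15=1:  p_15=1·10724507+6159373=16883880,  q_15=1·608131+349266=957397
fundamental: x₁=16883880, y₁=957397  (since 285065403854400 − 311·916609015609 = 1)
n=2: (16883880,957397)∘(16883880,957397) = (16883880·16883880+311·957397·957397, 16883880·957397+957397·16883880) = (570130807708799,32329152120720)
n=3: (570130807708799,32329152120720)∘(16883880,957397) = (16883880·570130807708799+311·957397·32329152120720, 16883880·32329152120720+957397·570130807708799) = (19252040283316857636360,1091683049815963029803)
n=4: (19252040283316857636360,1091683049815963029803)∘(16883880,957397) = (16883880·19252040283316857636360+311·957397·1091683049815963029803, 16883880·1091683049815963029803+957397·19252040283316857636360) = (650098275797375082487964044801,36863691222253451430108430560)

16883880 957397
570130807708799 32329152120720
19252040283316857636360 1091683049815963029803
650098275797375082487964044801 36863691222253451430108430560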